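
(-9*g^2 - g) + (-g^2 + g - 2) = -10*g^2 - 2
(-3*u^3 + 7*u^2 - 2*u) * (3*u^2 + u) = -9*u^5 + 18*u^4 + u^3 - 2*u^2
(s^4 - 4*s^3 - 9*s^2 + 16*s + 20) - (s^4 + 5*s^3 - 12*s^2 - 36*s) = -9*s^3 + 3*s^2 + 52*s + 20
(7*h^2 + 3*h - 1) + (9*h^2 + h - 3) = 16*h^2 + 4*h - 4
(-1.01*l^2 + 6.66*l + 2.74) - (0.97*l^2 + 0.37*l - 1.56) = -1.98*l^2 + 6.29*l + 4.3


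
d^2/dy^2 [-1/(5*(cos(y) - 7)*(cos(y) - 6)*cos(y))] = (784*(1 - cos(y)^2)^2/cos(y)^3 - 12*sin(y)^6/cos(y)^3 - 3*cos(y)^3 - 143*cos(y)^2 + 3276*tan(y)^2 + 1846 + 2030/cos(y) - 4300/cos(y)^3)/(5*(cos(y) - 7)^3*(cos(y) - 6)^3)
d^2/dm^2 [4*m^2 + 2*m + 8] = 8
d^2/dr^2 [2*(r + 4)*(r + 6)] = 4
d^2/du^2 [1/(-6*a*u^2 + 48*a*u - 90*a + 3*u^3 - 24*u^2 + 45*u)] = 2*((2*a - 3*u + 8)*(2*a*u^2 - 16*a*u + 30*a - u^3 + 8*u^2 - 15*u) - (-4*a*u + 16*a + 3*u^2 - 16*u + 15)^2)/(3*(2*a*u^2 - 16*a*u + 30*a - u^3 + 8*u^2 - 15*u)^3)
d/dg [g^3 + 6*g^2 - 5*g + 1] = 3*g^2 + 12*g - 5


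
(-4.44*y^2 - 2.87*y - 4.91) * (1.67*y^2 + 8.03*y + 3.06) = -7.4148*y^4 - 40.4461*y^3 - 44.8322*y^2 - 48.2095*y - 15.0246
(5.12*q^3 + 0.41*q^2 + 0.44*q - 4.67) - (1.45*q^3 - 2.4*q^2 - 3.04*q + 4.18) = 3.67*q^3 + 2.81*q^2 + 3.48*q - 8.85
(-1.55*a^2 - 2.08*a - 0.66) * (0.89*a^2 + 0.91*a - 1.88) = -1.3795*a^4 - 3.2617*a^3 + 0.4338*a^2 + 3.3098*a + 1.2408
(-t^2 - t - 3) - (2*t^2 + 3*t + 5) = -3*t^2 - 4*t - 8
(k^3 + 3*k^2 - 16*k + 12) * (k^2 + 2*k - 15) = k^5 + 5*k^4 - 25*k^3 - 65*k^2 + 264*k - 180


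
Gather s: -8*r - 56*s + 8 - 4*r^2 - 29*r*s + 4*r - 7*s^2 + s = -4*r^2 - 4*r - 7*s^2 + s*(-29*r - 55) + 8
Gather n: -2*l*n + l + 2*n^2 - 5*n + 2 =l + 2*n^2 + n*(-2*l - 5) + 2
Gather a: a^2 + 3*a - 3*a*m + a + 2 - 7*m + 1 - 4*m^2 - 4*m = a^2 + a*(4 - 3*m) - 4*m^2 - 11*m + 3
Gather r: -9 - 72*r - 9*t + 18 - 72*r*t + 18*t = r*(-72*t - 72) + 9*t + 9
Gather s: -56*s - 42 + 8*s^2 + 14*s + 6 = 8*s^2 - 42*s - 36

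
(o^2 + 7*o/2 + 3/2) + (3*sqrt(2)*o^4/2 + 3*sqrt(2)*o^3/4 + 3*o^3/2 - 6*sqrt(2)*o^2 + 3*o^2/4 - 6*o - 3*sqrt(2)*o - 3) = 3*sqrt(2)*o^4/2 + 3*sqrt(2)*o^3/4 + 3*o^3/2 - 6*sqrt(2)*o^2 + 7*o^2/4 - 3*sqrt(2)*o - 5*o/2 - 3/2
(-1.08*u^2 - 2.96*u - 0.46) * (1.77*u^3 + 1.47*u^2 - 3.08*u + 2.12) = -1.9116*u^5 - 6.8268*u^4 - 1.839*u^3 + 6.151*u^2 - 4.8584*u - 0.9752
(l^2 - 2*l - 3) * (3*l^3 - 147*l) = 3*l^5 - 6*l^4 - 156*l^3 + 294*l^2 + 441*l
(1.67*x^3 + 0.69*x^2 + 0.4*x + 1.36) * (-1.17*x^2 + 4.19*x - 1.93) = -1.9539*x^5 + 6.19*x^4 - 0.799999999999999*x^3 - 1.2469*x^2 + 4.9264*x - 2.6248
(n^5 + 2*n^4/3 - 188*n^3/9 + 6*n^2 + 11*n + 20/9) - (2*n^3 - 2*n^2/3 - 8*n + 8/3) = n^5 + 2*n^4/3 - 206*n^3/9 + 20*n^2/3 + 19*n - 4/9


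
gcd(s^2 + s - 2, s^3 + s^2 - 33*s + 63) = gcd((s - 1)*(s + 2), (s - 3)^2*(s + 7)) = 1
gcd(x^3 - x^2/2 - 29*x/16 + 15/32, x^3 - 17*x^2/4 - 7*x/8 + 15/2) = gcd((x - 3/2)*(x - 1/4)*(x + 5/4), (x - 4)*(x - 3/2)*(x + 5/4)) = x^2 - x/4 - 15/8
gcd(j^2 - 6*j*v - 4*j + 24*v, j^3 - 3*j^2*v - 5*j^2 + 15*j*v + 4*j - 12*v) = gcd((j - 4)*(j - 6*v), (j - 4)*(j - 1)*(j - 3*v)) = j - 4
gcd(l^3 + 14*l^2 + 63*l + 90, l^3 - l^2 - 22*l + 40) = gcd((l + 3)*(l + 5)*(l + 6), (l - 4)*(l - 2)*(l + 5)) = l + 5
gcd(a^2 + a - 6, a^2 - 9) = a + 3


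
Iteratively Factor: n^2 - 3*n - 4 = (n + 1)*(n - 4)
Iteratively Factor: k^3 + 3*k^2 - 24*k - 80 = (k + 4)*(k^2 - k - 20) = (k - 5)*(k + 4)*(k + 4)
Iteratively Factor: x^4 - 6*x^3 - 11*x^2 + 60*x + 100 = (x - 5)*(x^3 - x^2 - 16*x - 20) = (x - 5)^2*(x^2 + 4*x + 4) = (x - 5)^2*(x + 2)*(x + 2)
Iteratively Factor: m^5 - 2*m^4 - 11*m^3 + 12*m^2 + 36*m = (m - 3)*(m^4 + m^3 - 8*m^2 - 12*m) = (m - 3)*(m + 2)*(m^3 - m^2 - 6*m) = (m - 3)*(m + 2)^2*(m^2 - 3*m) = m*(m - 3)*(m + 2)^2*(m - 3)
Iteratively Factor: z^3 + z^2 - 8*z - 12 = (z + 2)*(z^2 - z - 6) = (z + 2)^2*(z - 3)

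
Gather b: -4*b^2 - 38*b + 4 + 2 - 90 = -4*b^2 - 38*b - 84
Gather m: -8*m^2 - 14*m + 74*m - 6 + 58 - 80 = -8*m^2 + 60*m - 28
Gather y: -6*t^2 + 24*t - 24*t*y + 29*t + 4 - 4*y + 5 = -6*t^2 + 53*t + y*(-24*t - 4) + 9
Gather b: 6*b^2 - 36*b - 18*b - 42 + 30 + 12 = 6*b^2 - 54*b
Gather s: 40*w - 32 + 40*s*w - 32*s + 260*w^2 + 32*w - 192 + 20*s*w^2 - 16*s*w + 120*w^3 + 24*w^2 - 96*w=s*(20*w^2 + 24*w - 32) + 120*w^3 + 284*w^2 - 24*w - 224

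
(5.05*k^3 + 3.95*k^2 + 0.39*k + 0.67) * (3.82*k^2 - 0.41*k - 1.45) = 19.291*k^5 + 13.0185*k^4 - 7.4522*k^3 - 3.328*k^2 - 0.8402*k - 0.9715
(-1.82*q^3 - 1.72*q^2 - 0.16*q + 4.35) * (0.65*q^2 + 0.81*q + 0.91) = -1.183*q^5 - 2.5922*q^4 - 3.1534*q^3 + 1.1327*q^2 + 3.3779*q + 3.9585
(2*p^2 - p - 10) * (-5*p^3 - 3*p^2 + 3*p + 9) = -10*p^5 - p^4 + 59*p^3 + 45*p^2 - 39*p - 90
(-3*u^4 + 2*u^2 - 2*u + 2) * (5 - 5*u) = 15*u^5 - 15*u^4 - 10*u^3 + 20*u^2 - 20*u + 10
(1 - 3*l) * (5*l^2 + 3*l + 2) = -15*l^3 - 4*l^2 - 3*l + 2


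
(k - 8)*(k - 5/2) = k^2 - 21*k/2 + 20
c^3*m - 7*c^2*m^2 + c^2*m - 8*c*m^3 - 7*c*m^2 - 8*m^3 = (c - 8*m)*(c + m)*(c*m + m)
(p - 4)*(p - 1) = p^2 - 5*p + 4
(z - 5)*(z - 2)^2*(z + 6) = z^4 - 3*z^3 - 30*z^2 + 124*z - 120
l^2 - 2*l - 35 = (l - 7)*(l + 5)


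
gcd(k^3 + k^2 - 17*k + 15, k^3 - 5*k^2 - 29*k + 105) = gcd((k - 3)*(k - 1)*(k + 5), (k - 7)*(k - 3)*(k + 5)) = k^2 + 2*k - 15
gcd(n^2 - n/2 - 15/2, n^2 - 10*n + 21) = n - 3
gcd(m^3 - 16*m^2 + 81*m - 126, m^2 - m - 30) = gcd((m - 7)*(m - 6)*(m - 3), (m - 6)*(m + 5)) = m - 6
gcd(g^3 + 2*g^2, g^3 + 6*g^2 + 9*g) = g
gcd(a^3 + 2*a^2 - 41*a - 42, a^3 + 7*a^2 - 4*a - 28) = a + 7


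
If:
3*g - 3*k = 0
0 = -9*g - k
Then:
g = 0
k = 0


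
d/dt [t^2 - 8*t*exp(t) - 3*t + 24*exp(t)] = -8*t*exp(t) + 2*t + 16*exp(t) - 3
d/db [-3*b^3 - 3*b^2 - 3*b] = -9*b^2 - 6*b - 3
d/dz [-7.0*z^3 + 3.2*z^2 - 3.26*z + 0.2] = -21.0*z^2 + 6.4*z - 3.26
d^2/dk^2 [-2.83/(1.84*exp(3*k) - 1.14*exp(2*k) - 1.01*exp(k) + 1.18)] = (-2.83*(-11.04*exp(2*k) + 4.56*exp(k) + 2.02)*(-5.52*exp(2*k) + 2.28*exp(k) + 1.01)*exp(k) + (46.8648*exp(2*k) - 12.9048*exp(k) - 2.8583)*(1.84*exp(3*k) - 1.14*exp(2*k) - 1.01*exp(k) + 1.18))*exp(k)/(1.84*exp(3*k) - 1.14*exp(2*k) - 1.01*exp(k) + 1.18)^3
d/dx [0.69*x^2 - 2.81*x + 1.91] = 1.38*x - 2.81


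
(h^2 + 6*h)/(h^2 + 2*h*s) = (h + 6)/(h + 2*s)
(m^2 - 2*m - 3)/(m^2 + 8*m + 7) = (m - 3)/(m + 7)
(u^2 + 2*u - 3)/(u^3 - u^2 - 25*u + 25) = (u + 3)/(u^2 - 25)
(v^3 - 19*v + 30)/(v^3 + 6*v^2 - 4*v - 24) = (v^2 + 2*v - 15)/(v^2 + 8*v + 12)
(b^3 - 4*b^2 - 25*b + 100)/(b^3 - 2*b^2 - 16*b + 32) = (b^2 - 25)/(b^2 + 2*b - 8)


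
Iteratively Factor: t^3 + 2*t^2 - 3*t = (t + 3)*(t^2 - t) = (t - 1)*(t + 3)*(t)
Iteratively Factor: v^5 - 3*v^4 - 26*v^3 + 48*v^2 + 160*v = (v + 2)*(v^4 - 5*v^3 - 16*v^2 + 80*v) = (v - 5)*(v + 2)*(v^3 - 16*v) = v*(v - 5)*(v + 2)*(v^2 - 16) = v*(v - 5)*(v + 2)*(v + 4)*(v - 4)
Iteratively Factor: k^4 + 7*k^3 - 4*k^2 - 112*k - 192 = (k + 3)*(k^3 + 4*k^2 - 16*k - 64) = (k + 3)*(k + 4)*(k^2 - 16) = (k + 3)*(k + 4)^2*(k - 4)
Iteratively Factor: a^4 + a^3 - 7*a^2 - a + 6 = (a - 2)*(a^3 + 3*a^2 - a - 3) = (a - 2)*(a + 3)*(a^2 - 1) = (a - 2)*(a + 1)*(a + 3)*(a - 1)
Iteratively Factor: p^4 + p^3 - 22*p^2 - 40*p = (p - 5)*(p^3 + 6*p^2 + 8*p) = (p - 5)*(p + 2)*(p^2 + 4*p) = p*(p - 5)*(p + 2)*(p + 4)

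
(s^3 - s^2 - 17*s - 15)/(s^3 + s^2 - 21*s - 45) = (s + 1)/(s + 3)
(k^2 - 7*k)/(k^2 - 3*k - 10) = k*(7 - k)/(-k^2 + 3*k + 10)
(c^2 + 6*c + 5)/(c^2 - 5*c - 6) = (c + 5)/(c - 6)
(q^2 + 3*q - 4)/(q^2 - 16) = (q - 1)/(q - 4)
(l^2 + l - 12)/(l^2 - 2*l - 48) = (-l^2 - l + 12)/(-l^2 + 2*l + 48)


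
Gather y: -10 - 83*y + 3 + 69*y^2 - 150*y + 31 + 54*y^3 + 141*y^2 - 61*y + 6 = 54*y^3 + 210*y^2 - 294*y + 30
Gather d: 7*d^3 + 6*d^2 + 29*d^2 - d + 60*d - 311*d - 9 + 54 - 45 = 7*d^3 + 35*d^2 - 252*d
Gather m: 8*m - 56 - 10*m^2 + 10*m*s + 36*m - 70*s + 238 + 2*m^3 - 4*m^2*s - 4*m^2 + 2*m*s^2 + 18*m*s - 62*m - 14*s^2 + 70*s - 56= 2*m^3 + m^2*(-4*s - 14) + m*(2*s^2 + 28*s - 18) - 14*s^2 + 126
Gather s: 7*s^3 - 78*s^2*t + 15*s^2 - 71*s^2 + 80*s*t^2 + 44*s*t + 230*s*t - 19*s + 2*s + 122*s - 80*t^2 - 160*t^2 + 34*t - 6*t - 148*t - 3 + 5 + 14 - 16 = 7*s^3 + s^2*(-78*t - 56) + s*(80*t^2 + 274*t + 105) - 240*t^2 - 120*t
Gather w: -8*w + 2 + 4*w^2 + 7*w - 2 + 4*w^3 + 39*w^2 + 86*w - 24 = 4*w^3 + 43*w^2 + 85*w - 24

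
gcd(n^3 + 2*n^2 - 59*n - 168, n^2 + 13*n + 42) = n + 7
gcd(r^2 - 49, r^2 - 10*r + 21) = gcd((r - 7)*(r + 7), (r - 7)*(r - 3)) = r - 7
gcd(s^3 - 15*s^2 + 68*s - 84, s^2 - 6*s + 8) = s - 2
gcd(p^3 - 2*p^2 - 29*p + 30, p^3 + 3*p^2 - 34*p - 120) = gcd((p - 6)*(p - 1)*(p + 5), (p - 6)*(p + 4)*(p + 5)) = p^2 - p - 30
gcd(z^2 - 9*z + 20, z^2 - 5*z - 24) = 1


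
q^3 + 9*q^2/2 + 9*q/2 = q*(q + 3/2)*(q + 3)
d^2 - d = d*(d - 1)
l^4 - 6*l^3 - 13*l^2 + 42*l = l*(l - 7)*(l - 2)*(l + 3)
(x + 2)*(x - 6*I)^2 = x^3 + 2*x^2 - 12*I*x^2 - 36*x - 24*I*x - 72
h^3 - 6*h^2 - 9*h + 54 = (h - 6)*(h - 3)*(h + 3)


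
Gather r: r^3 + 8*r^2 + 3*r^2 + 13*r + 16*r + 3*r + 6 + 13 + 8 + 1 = r^3 + 11*r^2 + 32*r + 28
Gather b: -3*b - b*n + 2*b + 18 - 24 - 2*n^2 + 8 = b*(-n - 1) - 2*n^2 + 2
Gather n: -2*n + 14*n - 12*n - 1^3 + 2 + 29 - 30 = 0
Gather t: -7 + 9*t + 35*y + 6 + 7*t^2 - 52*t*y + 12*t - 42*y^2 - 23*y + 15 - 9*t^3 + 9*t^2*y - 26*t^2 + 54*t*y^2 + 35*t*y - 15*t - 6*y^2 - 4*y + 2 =-9*t^3 + t^2*(9*y - 19) + t*(54*y^2 - 17*y + 6) - 48*y^2 + 8*y + 16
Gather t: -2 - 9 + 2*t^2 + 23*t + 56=2*t^2 + 23*t + 45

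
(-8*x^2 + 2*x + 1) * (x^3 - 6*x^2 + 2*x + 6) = -8*x^5 + 50*x^4 - 27*x^3 - 50*x^2 + 14*x + 6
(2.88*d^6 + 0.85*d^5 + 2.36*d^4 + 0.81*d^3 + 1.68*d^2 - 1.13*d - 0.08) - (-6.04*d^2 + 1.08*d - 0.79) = 2.88*d^6 + 0.85*d^5 + 2.36*d^4 + 0.81*d^3 + 7.72*d^2 - 2.21*d + 0.71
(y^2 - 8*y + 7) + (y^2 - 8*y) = 2*y^2 - 16*y + 7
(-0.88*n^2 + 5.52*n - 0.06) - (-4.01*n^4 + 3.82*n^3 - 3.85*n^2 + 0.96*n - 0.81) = 4.01*n^4 - 3.82*n^3 + 2.97*n^2 + 4.56*n + 0.75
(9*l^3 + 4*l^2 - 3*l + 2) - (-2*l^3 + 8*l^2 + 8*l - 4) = 11*l^3 - 4*l^2 - 11*l + 6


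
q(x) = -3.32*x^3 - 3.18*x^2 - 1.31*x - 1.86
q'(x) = -9.96*x^2 - 6.36*x - 1.31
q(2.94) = -117.57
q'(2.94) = -106.10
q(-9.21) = 2334.15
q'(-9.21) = -787.58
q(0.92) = -8.34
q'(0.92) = -15.59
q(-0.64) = -1.45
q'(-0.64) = -1.32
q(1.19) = -13.52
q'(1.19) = -22.98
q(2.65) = -89.45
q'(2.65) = -88.11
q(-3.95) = 158.31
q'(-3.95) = -131.59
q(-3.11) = 71.32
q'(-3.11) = -77.86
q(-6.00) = 608.64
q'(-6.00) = -321.71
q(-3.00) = 63.09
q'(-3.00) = -71.87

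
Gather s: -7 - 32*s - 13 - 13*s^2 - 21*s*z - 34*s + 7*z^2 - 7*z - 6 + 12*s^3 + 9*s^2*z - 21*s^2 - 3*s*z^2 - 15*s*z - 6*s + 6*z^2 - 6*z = 12*s^3 + s^2*(9*z - 34) + s*(-3*z^2 - 36*z - 72) + 13*z^2 - 13*z - 26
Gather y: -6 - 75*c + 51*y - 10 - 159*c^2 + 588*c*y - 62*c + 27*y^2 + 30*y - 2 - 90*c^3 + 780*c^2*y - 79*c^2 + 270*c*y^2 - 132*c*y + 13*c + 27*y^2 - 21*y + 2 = -90*c^3 - 238*c^2 - 124*c + y^2*(270*c + 54) + y*(780*c^2 + 456*c + 60) - 16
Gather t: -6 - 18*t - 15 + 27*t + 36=9*t + 15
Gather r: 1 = 1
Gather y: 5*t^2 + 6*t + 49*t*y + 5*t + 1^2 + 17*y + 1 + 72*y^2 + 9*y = 5*t^2 + 11*t + 72*y^2 + y*(49*t + 26) + 2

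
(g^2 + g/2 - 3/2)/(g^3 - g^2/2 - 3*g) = (g - 1)/(g*(g - 2))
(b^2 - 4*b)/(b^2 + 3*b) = (b - 4)/(b + 3)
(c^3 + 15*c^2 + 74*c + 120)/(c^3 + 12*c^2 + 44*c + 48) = (c + 5)/(c + 2)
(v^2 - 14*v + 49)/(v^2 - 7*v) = (v - 7)/v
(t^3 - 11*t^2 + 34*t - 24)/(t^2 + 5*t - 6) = (t^2 - 10*t + 24)/(t + 6)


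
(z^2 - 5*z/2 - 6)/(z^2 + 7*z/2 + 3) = (z - 4)/(z + 2)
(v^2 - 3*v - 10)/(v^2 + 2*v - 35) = (v + 2)/(v + 7)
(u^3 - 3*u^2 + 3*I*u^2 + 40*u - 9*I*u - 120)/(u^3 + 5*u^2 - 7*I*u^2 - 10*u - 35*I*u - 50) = (u^2 + u*(-3 + 8*I) - 24*I)/(u^2 + u*(5 - 2*I) - 10*I)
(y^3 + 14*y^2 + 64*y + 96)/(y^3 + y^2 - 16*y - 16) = (y^2 + 10*y + 24)/(y^2 - 3*y - 4)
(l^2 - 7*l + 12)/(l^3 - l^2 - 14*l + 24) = (l - 4)/(l^2 + 2*l - 8)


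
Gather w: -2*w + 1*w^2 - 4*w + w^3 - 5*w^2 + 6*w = w^3 - 4*w^2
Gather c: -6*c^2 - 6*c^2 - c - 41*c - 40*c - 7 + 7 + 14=-12*c^2 - 82*c + 14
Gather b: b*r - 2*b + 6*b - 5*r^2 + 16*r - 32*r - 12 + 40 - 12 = b*(r + 4) - 5*r^2 - 16*r + 16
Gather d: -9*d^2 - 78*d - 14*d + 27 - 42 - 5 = -9*d^2 - 92*d - 20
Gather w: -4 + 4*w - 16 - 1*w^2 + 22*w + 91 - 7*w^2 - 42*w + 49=-8*w^2 - 16*w + 120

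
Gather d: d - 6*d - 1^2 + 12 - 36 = -5*d - 25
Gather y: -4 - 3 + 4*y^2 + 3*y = 4*y^2 + 3*y - 7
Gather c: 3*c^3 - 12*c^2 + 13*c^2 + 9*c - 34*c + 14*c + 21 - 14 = 3*c^3 + c^2 - 11*c + 7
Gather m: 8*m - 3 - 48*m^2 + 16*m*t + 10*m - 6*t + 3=-48*m^2 + m*(16*t + 18) - 6*t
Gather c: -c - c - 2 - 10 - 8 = -2*c - 20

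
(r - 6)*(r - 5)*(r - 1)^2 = r^4 - 13*r^3 + 53*r^2 - 71*r + 30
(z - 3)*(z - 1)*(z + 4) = z^3 - 13*z + 12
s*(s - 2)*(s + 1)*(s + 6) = s^4 + 5*s^3 - 8*s^2 - 12*s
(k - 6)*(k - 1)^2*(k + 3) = k^4 - 5*k^3 - 11*k^2 + 33*k - 18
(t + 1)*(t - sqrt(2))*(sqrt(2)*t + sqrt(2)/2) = sqrt(2)*t^3 - 2*t^2 + 3*sqrt(2)*t^2/2 - 3*t + sqrt(2)*t/2 - 1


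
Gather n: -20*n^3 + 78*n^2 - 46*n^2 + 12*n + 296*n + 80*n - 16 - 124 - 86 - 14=-20*n^3 + 32*n^2 + 388*n - 240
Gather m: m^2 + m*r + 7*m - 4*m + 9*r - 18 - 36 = m^2 + m*(r + 3) + 9*r - 54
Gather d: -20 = -20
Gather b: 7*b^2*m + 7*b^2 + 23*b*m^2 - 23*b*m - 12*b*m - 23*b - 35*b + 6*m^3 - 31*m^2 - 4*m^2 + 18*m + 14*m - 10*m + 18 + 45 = b^2*(7*m + 7) + b*(23*m^2 - 35*m - 58) + 6*m^3 - 35*m^2 + 22*m + 63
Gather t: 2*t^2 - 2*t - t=2*t^2 - 3*t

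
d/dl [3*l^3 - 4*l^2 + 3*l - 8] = 9*l^2 - 8*l + 3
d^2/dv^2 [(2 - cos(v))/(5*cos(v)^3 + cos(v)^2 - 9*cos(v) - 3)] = (-2*(cos(v) - 2)*(15*cos(v)^2 + 2*cos(v) - 9)^2*sin(v)^2 + (5*cos(v)^3 + cos(v)^2 - 9*cos(v) - 3)^2*cos(v) + (5*cos(v)^3 + cos(v)^2 - 9*cos(v) - 3)*(-60*(1 - cos(2*v))^2 - 84*cos(v) - 40*cos(2*v) + 164*cos(3*v) - 45*cos(4*v) + 69)/8)/(5*cos(v)^3 + cos(v)^2 - 9*cos(v) - 3)^3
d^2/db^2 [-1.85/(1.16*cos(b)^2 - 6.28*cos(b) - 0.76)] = (-9.95744*(1 - cos(b)^2)^2 + 40.43064*cos(b)^3 - 84.4636*cos(b)^2 - 72.0316*cos(b) + 159.14144)/(-1.16*cos(b)^2 + 6.28*cos(b) + 0.76)^3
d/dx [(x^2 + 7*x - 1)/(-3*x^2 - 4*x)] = (17*x^2 - 6*x - 4)/(x^2*(9*x^2 + 24*x + 16))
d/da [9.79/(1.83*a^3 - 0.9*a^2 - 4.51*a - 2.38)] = (-53.7471*a^2 + 17.622*a + 44.1529)/(-1.83*a^3 + 0.9*a^2 + 4.51*a + 2.38)^2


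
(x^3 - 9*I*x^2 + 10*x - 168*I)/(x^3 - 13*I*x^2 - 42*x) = (x + 4*I)/x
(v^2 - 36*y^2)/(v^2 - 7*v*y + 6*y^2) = (-v - 6*y)/(-v + y)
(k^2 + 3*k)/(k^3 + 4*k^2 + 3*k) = 1/(k + 1)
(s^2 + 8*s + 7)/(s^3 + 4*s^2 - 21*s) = (s + 1)/(s*(s - 3))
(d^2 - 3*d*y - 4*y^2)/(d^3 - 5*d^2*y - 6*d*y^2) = (-d + 4*y)/(d*(-d + 6*y))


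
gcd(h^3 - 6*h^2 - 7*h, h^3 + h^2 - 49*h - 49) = h^2 - 6*h - 7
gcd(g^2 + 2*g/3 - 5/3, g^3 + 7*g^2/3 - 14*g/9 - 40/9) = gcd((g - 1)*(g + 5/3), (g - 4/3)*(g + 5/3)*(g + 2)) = g + 5/3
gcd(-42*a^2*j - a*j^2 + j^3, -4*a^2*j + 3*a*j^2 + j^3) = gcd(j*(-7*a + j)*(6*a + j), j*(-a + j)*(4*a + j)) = j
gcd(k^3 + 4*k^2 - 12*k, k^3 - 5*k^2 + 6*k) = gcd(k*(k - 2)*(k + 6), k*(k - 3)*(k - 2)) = k^2 - 2*k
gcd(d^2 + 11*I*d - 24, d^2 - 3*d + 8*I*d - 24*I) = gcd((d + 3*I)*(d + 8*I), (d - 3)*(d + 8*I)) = d + 8*I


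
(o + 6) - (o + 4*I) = 6 - 4*I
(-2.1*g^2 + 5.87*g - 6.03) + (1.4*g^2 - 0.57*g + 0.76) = -0.7*g^2 + 5.3*g - 5.27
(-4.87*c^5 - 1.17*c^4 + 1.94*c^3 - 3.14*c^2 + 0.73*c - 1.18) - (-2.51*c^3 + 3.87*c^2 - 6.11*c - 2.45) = -4.87*c^5 - 1.17*c^4 + 4.45*c^3 - 7.01*c^2 + 6.84*c + 1.27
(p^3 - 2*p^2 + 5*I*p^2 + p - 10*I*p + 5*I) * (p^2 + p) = p^5 - p^4 + 5*I*p^4 - p^3 - 5*I*p^3 + p^2 - 5*I*p^2 + 5*I*p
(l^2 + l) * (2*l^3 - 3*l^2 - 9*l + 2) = 2*l^5 - l^4 - 12*l^3 - 7*l^2 + 2*l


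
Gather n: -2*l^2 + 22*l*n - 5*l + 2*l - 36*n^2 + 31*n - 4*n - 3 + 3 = -2*l^2 - 3*l - 36*n^2 + n*(22*l + 27)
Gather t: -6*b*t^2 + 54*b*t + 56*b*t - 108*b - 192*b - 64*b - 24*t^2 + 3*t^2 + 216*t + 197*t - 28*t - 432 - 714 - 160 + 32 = -364*b + t^2*(-6*b - 21) + t*(110*b + 385) - 1274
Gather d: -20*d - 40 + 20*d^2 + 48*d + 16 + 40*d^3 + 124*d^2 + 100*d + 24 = 40*d^3 + 144*d^2 + 128*d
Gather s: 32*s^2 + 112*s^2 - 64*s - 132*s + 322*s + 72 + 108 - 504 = 144*s^2 + 126*s - 324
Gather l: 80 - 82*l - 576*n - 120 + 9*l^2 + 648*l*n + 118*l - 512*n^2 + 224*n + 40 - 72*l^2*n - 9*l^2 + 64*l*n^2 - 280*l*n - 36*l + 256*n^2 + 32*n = -72*l^2*n + l*(64*n^2 + 368*n) - 256*n^2 - 320*n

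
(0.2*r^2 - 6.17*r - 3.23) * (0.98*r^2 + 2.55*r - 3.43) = 0.196*r^4 - 5.5366*r^3 - 19.5849*r^2 + 12.9266*r + 11.0789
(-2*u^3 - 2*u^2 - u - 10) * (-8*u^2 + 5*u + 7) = 16*u^5 + 6*u^4 - 16*u^3 + 61*u^2 - 57*u - 70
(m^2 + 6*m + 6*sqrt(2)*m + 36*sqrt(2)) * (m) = m^3 + 6*m^2 + 6*sqrt(2)*m^2 + 36*sqrt(2)*m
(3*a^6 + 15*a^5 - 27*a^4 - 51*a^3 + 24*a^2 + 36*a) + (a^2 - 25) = 3*a^6 + 15*a^5 - 27*a^4 - 51*a^3 + 25*a^2 + 36*a - 25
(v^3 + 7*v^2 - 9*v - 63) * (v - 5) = v^4 + 2*v^3 - 44*v^2 - 18*v + 315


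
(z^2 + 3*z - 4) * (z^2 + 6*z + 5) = z^4 + 9*z^3 + 19*z^2 - 9*z - 20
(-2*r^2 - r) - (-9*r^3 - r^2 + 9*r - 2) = 9*r^3 - r^2 - 10*r + 2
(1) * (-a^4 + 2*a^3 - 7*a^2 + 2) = -a^4 + 2*a^3 - 7*a^2 + 2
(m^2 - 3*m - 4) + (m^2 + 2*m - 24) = 2*m^2 - m - 28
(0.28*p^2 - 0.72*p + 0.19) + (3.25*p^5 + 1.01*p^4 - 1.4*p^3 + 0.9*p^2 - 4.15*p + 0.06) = 3.25*p^5 + 1.01*p^4 - 1.4*p^3 + 1.18*p^2 - 4.87*p + 0.25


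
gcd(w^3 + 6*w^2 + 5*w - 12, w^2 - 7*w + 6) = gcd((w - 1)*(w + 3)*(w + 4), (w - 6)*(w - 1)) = w - 1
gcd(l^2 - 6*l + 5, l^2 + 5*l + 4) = 1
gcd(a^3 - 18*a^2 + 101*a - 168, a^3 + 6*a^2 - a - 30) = 1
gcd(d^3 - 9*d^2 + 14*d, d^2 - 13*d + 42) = d - 7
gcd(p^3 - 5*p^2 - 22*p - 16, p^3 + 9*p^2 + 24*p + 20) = p + 2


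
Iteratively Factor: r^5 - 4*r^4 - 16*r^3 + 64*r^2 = (r)*(r^4 - 4*r^3 - 16*r^2 + 64*r) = r*(r - 4)*(r^3 - 16*r) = r*(r - 4)*(r + 4)*(r^2 - 4*r) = r^2*(r - 4)*(r + 4)*(r - 4)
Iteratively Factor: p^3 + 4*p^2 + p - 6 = (p + 2)*(p^2 + 2*p - 3) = (p + 2)*(p + 3)*(p - 1)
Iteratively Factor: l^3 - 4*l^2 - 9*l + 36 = (l - 3)*(l^2 - l - 12) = (l - 4)*(l - 3)*(l + 3)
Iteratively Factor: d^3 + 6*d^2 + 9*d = (d + 3)*(d^2 + 3*d) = (d + 3)^2*(d)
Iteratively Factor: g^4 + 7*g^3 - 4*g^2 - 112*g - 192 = (g - 4)*(g^3 + 11*g^2 + 40*g + 48) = (g - 4)*(g + 3)*(g^2 + 8*g + 16) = (g - 4)*(g + 3)*(g + 4)*(g + 4)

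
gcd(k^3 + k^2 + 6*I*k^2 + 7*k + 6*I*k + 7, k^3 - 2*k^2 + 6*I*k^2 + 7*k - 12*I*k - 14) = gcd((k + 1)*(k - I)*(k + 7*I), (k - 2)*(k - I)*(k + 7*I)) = k^2 + 6*I*k + 7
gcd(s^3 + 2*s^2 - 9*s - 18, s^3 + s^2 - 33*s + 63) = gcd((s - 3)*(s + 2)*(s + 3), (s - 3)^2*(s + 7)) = s - 3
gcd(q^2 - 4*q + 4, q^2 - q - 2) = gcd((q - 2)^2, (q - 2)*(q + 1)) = q - 2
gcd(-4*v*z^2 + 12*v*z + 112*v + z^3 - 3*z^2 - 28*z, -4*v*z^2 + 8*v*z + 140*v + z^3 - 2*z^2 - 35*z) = -4*v*z + 28*v + z^2 - 7*z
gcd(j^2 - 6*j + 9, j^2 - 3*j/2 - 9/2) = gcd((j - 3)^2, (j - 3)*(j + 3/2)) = j - 3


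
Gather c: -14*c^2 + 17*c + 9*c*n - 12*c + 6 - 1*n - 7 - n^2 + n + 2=-14*c^2 + c*(9*n + 5) - n^2 + 1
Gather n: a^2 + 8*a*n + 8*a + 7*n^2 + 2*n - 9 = a^2 + 8*a + 7*n^2 + n*(8*a + 2) - 9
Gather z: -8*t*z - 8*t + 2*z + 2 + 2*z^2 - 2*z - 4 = -8*t*z - 8*t + 2*z^2 - 2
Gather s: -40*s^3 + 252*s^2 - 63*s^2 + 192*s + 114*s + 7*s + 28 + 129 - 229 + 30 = -40*s^3 + 189*s^2 + 313*s - 42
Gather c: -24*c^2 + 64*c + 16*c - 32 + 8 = -24*c^2 + 80*c - 24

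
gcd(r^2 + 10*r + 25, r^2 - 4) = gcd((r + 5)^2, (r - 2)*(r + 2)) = 1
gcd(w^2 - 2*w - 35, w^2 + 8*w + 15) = w + 5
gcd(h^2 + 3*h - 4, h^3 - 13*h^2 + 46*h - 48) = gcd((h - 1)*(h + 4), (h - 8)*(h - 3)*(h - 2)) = 1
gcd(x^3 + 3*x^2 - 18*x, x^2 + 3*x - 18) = x^2 + 3*x - 18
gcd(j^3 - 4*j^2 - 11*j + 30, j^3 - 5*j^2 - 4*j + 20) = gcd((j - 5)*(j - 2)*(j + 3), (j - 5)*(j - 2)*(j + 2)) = j^2 - 7*j + 10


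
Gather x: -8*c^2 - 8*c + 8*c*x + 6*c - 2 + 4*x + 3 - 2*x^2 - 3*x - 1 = -8*c^2 - 2*c - 2*x^2 + x*(8*c + 1)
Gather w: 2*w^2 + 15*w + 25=2*w^2 + 15*w + 25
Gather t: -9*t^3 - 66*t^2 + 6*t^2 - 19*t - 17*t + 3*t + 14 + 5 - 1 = -9*t^3 - 60*t^2 - 33*t + 18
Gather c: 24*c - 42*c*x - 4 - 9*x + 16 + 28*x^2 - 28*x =c*(24 - 42*x) + 28*x^2 - 37*x + 12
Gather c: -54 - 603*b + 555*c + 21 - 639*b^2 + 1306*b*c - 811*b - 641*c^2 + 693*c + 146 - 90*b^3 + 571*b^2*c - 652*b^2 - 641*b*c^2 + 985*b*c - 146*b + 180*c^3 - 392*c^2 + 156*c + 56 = -90*b^3 - 1291*b^2 - 1560*b + 180*c^3 + c^2*(-641*b - 1033) + c*(571*b^2 + 2291*b + 1404) + 169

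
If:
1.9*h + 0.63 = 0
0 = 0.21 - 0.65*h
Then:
No Solution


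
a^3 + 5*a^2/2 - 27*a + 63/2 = (a - 3)*(a - 3/2)*(a + 7)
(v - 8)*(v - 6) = v^2 - 14*v + 48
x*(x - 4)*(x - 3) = x^3 - 7*x^2 + 12*x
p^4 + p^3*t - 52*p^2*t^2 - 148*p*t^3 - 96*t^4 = (p - 8*t)*(p + t)*(p + 2*t)*(p + 6*t)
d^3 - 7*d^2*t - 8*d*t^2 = d*(d - 8*t)*(d + t)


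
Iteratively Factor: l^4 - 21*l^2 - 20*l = (l - 5)*(l^3 + 5*l^2 + 4*l) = (l - 5)*(l + 4)*(l^2 + l) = (l - 5)*(l + 1)*(l + 4)*(l)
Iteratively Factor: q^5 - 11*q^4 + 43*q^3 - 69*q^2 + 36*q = (q - 1)*(q^4 - 10*q^3 + 33*q^2 - 36*q) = (q - 3)*(q - 1)*(q^3 - 7*q^2 + 12*q) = (q - 3)^2*(q - 1)*(q^2 - 4*q) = q*(q - 3)^2*(q - 1)*(q - 4)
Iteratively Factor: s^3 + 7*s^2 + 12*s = (s)*(s^2 + 7*s + 12) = s*(s + 3)*(s + 4)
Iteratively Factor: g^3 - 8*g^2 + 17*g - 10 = (g - 1)*(g^2 - 7*g + 10) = (g - 2)*(g - 1)*(g - 5)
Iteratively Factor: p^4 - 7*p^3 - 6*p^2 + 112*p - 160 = (p - 2)*(p^3 - 5*p^2 - 16*p + 80) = (p - 5)*(p - 2)*(p^2 - 16) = (p - 5)*(p - 2)*(p + 4)*(p - 4)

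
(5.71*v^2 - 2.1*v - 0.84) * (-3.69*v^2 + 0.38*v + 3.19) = -21.0699*v^4 + 9.9188*v^3 + 20.5165*v^2 - 7.0182*v - 2.6796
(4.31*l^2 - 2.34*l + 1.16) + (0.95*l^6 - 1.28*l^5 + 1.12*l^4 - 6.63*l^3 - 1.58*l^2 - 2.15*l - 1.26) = 0.95*l^6 - 1.28*l^5 + 1.12*l^4 - 6.63*l^3 + 2.73*l^2 - 4.49*l - 0.1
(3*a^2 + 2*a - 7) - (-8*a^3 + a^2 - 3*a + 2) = 8*a^3 + 2*a^2 + 5*a - 9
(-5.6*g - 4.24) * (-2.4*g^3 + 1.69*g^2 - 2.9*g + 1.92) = 13.44*g^4 + 0.712000000000002*g^3 + 9.0744*g^2 + 1.544*g - 8.1408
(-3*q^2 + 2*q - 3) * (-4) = 12*q^2 - 8*q + 12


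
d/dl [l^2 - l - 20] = 2*l - 1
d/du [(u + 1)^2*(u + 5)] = (u + 1)*(3*u + 11)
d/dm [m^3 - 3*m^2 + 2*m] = 3*m^2 - 6*m + 2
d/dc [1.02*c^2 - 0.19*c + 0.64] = 2.04*c - 0.19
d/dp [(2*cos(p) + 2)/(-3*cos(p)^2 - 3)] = 2*(sin(p)^2 - 2*cos(p))*sin(p)/(3*(cos(p)^2 + 1)^2)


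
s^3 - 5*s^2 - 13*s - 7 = (s - 7)*(s + 1)^2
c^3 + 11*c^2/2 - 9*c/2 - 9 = (c - 3/2)*(c + 1)*(c + 6)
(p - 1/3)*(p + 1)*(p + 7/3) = p^3 + 3*p^2 + 11*p/9 - 7/9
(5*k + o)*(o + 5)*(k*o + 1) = 5*k^2*o^2 + 25*k^2*o + k*o^3 + 5*k*o^2 + 5*k*o + 25*k + o^2 + 5*o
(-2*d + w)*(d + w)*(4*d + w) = -8*d^3 - 6*d^2*w + 3*d*w^2 + w^3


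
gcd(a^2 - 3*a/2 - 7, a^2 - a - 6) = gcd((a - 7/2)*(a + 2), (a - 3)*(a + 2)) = a + 2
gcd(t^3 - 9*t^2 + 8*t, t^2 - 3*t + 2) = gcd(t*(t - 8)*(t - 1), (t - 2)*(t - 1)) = t - 1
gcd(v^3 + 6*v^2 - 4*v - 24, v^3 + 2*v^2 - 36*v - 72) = v^2 + 8*v + 12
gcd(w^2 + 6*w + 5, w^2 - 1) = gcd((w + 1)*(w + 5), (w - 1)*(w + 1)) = w + 1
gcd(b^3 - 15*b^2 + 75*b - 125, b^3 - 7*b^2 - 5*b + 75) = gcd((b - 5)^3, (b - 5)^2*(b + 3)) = b^2 - 10*b + 25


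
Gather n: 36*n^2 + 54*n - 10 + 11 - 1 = 36*n^2 + 54*n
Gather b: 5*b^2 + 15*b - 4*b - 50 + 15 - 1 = 5*b^2 + 11*b - 36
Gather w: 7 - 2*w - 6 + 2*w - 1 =0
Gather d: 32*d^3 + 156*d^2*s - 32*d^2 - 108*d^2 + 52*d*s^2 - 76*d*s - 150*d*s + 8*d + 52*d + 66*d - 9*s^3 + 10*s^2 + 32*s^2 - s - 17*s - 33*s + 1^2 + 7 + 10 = 32*d^3 + d^2*(156*s - 140) + d*(52*s^2 - 226*s + 126) - 9*s^3 + 42*s^2 - 51*s + 18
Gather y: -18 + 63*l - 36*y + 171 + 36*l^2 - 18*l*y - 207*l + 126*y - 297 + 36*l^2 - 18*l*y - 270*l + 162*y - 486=72*l^2 - 414*l + y*(252 - 36*l) - 630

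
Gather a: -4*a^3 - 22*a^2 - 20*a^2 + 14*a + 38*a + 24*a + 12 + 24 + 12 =-4*a^3 - 42*a^2 + 76*a + 48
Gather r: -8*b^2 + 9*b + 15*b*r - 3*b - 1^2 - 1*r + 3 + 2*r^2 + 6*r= -8*b^2 + 6*b + 2*r^2 + r*(15*b + 5) + 2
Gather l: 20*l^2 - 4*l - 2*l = 20*l^2 - 6*l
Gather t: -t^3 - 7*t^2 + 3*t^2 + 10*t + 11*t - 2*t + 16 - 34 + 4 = -t^3 - 4*t^2 + 19*t - 14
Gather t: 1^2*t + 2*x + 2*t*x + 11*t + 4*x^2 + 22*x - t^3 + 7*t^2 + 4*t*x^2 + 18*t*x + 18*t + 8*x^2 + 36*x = -t^3 + 7*t^2 + t*(4*x^2 + 20*x + 30) + 12*x^2 + 60*x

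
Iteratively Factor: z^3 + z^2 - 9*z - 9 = (z + 1)*(z^2 - 9) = (z + 1)*(z + 3)*(z - 3)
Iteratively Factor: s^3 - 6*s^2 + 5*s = (s)*(s^2 - 6*s + 5) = s*(s - 1)*(s - 5)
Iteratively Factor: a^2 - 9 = (a - 3)*(a + 3)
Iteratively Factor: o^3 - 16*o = (o - 4)*(o^2 + 4*o) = o*(o - 4)*(o + 4)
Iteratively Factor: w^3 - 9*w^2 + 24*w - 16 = (w - 4)*(w^2 - 5*w + 4) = (w - 4)*(w - 1)*(w - 4)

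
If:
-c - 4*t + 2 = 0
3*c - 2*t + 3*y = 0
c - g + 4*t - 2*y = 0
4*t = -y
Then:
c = 14/13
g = 50/13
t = 3/13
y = -12/13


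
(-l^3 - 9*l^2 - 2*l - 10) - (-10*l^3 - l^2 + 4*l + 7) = 9*l^3 - 8*l^2 - 6*l - 17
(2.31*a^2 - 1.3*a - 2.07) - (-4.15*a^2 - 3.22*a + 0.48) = 6.46*a^2 + 1.92*a - 2.55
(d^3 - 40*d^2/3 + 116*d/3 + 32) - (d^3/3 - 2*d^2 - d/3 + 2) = 2*d^3/3 - 34*d^2/3 + 39*d + 30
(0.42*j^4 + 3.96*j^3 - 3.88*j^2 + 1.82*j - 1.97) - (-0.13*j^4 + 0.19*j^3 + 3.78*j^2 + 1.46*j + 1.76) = 0.55*j^4 + 3.77*j^3 - 7.66*j^2 + 0.36*j - 3.73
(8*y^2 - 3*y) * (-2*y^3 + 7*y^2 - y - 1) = -16*y^5 + 62*y^4 - 29*y^3 - 5*y^2 + 3*y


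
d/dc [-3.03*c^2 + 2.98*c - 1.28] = 2.98 - 6.06*c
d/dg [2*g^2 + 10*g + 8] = 4*g + 10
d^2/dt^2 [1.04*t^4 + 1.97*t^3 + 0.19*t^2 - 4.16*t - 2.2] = 12.48*t^2 + 11.82*t + 0.38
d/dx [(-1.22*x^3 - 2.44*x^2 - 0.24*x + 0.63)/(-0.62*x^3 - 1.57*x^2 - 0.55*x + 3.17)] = (4.44089209850063e-16*x^5 + 0.402600000000001*x^4 + 1.0444*x^3 - 9.4652*x^2 - 13.4914*x - 0.4143)/(0.3844*x^6 + 1.9468*x^5 + 3.1469*x^4 - 2.2038*x^3 - 9.6513*x^2 - 3.487*x + 10.0489)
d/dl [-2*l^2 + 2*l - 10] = 2 - 4*l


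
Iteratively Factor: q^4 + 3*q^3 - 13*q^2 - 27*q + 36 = (q - 3)*(q^3 + 6*q^2 + 5*q - 12) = (q - 3)*(q - 1)*(q^2 + 7*q + 12) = (q - 3)*(q - 1)*(q + 4)*(q + 3)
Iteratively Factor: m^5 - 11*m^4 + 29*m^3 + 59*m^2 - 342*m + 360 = (m - 5)*(m^4 - 6*m^3 - m^2 + 54*m - 72) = (m - 5)*(m - 4)*(m^3 - 2*m^2 - 9*m + 18) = (m - 5)*(m - 4)*(m - 2)*(m^2 - 9) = (m - 5)*(m - 4)*(m - 3)*(m - 2)*(m + 3)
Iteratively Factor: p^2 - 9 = (p - 3)*(p + 3)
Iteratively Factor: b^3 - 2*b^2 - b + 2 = (b - 2)*(b^2 - 1) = (b - 2)*(b - 1)*(b + 1)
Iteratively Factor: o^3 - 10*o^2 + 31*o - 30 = (o - 5)*(o^2 - 5*o + 6) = (o - 5)*(o - 3)*(o - 2)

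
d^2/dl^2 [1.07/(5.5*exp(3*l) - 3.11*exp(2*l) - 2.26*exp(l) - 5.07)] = ((-52.965*exp(2*l) + 13.3108*exp(l) + 2.4182)*(-5.5*exp(3*l) + 3.11*exp(2*l) + 2.26*exp(l) + 5.07) - 1.07*(-33.0*exp(2*l) + 12.44*exp(l) + 4.52)*(-16.5*exp(2*l) + 6.22*exp(l) + 2.26)*exp(l))*exp(l)/(-5.5*exp(3*l) + 3.11*exp(2*l) + 2.26*exp(l) + 5.07)^3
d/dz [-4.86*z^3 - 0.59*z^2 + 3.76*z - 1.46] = -14.58*z^2 - 1.18*z + 3.76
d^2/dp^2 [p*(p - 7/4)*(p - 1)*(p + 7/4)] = 12*p^2 - 6*p - 49/8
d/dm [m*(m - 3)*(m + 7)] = 3*m^2 + 8*m - 21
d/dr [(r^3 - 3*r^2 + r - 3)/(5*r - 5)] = 2*(r^3 - 3*r^2 + 3*r + 1)/(5*(r^2 - 2*r + 1))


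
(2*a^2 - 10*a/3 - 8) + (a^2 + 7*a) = 3*a^2 + 11*a/3 - 8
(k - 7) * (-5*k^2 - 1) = -5*k^3 + 35*k^2 - k + 7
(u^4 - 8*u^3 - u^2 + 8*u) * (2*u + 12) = 2*u^5 - 4*u^4 - 98*u^3 + 4*u^2 + 96*u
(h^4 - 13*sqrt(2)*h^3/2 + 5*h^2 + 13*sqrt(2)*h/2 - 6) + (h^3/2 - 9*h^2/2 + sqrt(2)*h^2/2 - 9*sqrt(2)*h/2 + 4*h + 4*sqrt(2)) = h^4 - 13*sqrt(2)*h^3/2 + h^3/2 + h^2/2 + sqrt(2)*h^2/2 + 2*sqrt(2)*h + 4*h - 6 + 4*sqrt(2)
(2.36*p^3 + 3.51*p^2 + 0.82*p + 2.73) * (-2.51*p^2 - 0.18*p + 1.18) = -5.9236*p^5 - 9.2349*p^4 + 0.0948*p^3 - 2.8581*p^2 + 0.4762*p + 3.2214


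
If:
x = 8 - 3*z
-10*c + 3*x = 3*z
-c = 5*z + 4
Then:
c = 84/19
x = 248/19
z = -32/19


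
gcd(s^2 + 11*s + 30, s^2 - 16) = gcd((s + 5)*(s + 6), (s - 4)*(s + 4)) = 1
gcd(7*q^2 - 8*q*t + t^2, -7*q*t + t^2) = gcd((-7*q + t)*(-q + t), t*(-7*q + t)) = 7*q - t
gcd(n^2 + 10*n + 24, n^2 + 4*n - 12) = n + 6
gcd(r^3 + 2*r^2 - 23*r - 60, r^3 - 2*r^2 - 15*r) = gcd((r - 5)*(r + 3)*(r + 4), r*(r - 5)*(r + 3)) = r^2 - 2*r - 15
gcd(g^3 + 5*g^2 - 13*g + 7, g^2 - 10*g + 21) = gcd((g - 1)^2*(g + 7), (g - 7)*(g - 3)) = 1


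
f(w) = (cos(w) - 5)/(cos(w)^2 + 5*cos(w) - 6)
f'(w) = (2*sin(w)*cos(w) + 5*sin(w))*(cos(w) - 5)/(cos(w)^2 + 5*cos(w) - 6)^2 - sin(w)/(cos(w)^2 + 5*cos(w) - 6) = (cos(w)^2 - 10*cos(w) - 19)*sin(w)/(cos(w)^2 + 5*cos(w) - 6)^2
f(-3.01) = 0.60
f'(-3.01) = 0.01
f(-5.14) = 1.22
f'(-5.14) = -1.48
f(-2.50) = 0.62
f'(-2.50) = 0.07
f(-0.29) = 13.91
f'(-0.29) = 93.71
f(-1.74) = 0.76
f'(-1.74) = 0.37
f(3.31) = 0.60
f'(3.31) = 0.01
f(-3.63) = 0.61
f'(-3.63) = -0.05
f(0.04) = 714.61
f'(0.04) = -35714.28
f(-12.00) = 3.89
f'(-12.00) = -12.56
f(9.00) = 0.61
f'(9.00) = -0.04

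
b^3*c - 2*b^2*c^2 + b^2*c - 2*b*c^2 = b*(b - 2*c)*(b*c + c)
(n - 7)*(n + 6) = n^2 - n - 42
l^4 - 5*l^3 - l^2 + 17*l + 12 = (l - 4)*(l - 3)*(l + 1)^2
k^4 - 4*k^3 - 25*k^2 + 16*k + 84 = (k - 7)*(k - 2)*(k + 2)*(k + 3)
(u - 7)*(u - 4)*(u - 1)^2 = u^4 - 13*u^3 + 51*u^2 - 67*u + 28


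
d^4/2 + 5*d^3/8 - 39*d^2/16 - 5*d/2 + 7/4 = (d/2 + 1)*(d - 2)*(d - 1/2)*(d + 7/4)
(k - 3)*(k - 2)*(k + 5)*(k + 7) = k^4 + 7*k^3 - 19*k^2 - 103*k + 210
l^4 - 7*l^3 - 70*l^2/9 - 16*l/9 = l*(l - 8)*(l + 1/3)*(l + 2/3)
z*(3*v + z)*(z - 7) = 3*v*z^2 - 21*v*z + z^3 - 7*z^2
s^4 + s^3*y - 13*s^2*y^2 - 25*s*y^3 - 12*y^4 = (s - 4*y)*(s + y)^2*(s + 3*y)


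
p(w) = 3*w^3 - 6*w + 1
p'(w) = 9*w^2 - 6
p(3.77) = 139.13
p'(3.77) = 121.92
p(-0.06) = 1.36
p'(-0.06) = -5.97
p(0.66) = -2.10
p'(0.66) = -2.08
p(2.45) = 30.42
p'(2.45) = 48.02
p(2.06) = 14.87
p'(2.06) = 32.19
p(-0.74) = 4.22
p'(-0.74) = -1.07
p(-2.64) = -38.36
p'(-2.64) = 56.73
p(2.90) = 56.77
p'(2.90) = 69.69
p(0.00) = 1.00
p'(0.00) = -6.00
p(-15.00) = -10034.00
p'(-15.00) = 2019.00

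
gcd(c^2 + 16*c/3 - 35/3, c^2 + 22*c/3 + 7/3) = c + 7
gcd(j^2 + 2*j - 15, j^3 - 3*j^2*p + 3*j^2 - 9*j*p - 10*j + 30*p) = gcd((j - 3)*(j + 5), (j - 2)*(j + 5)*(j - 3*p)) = j + 5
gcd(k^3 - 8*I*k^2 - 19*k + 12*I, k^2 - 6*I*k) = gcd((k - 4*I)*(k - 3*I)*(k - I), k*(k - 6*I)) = 1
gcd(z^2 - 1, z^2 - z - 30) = 1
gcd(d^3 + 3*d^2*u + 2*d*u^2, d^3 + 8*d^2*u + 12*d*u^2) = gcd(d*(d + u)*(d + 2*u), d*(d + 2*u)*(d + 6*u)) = d^2 + 2*d*u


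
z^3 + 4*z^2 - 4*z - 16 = (z - 2)*(z + 2)*(z + 4)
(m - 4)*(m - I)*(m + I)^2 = m^4 - 4*m^3 + I*m^3 + m^2 - 4*I*m^2 - 4*m + I*m - 4*I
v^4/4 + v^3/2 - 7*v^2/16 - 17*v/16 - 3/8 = (v/4 + 1/4)*(v - 3/2)*(v + 1/2)*(v + 2)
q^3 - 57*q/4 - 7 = (q - 4)*(q + 1/2)*(q + 7/2)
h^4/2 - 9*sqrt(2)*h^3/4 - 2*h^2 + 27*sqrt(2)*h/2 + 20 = (h/2 + sqrt(2)/2)*(h - 4*sqrt(2))*(h - 5*sqrt(2)/2)*(h + sqrt(2))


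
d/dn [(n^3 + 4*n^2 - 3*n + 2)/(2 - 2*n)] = (-2*n^3 - n^2 + 8*n - 1)/(2*(n^2 - 2*n + 1))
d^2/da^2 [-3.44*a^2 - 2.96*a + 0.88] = -6.88000000000000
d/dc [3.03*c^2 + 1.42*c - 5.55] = 6.06*c + 1.42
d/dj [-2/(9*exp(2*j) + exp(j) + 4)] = (36*exp(j) + 2)*exp(j)/(9*exp(2*j) + exp(j) + 4)^2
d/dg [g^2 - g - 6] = 2*g - 1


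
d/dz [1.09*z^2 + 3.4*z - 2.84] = 2.18*z + 3.4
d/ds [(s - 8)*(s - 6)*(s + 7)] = 3*s^2 - 14*s - 50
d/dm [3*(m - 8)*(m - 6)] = 6*m - 42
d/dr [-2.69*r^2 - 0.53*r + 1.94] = -5.38*r - 0.53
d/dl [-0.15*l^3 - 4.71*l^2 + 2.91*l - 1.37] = -0.45*l^2 - 9.42*l + 2.91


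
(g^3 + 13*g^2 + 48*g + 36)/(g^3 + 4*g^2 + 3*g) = (g^2 + 12*g + 36)/(g*(g + 3))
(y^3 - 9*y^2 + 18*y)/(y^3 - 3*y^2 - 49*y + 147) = y*(y - 6)/(y^2 - 49)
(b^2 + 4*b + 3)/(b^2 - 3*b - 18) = (b + 1)/(b - 6)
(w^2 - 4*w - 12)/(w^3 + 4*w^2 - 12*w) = (w^2 - 4*w - 12)/(w*(w^2 + 4*w - 12))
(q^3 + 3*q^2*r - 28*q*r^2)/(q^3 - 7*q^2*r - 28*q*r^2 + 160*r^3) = q*(q + 7*r)/(q^2 - 3*q*r - 40*r^2)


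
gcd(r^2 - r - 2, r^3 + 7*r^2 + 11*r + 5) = r + 1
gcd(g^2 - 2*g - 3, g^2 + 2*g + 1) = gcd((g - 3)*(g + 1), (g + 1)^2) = g + 1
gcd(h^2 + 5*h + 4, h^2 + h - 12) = h + 4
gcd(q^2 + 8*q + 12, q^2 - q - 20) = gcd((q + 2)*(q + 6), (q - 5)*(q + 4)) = 1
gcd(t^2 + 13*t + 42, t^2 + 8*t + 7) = t + 7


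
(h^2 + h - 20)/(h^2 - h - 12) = (h + 5)/(h + 3)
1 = 1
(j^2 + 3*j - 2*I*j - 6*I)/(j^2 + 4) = (j + 3)/(j + 2*I)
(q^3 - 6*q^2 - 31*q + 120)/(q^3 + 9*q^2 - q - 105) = (q - 8)/(q + 7)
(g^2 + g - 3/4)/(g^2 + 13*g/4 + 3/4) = (4*g^2 + 4*g - 3)/(4*g^2 + 13*g + 3)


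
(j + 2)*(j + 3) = j^2 + 5*j + 6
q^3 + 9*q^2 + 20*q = q*(q + 4)*(q + 5)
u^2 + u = u*(u + 1)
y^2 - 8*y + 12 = (y - 6)*(y - 2)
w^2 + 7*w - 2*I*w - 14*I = (w + 7)*(w - 2*I)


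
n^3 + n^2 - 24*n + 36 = (n - 3)*(n - 2)*(n + 6)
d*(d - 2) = d^2 - 2*d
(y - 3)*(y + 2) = y^2 - y - 6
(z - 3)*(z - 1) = z^2 - 4*z + 3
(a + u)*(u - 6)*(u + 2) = a*u^2 - 4*a*u - 12*a + u^3 - 4*u^2 - 12*u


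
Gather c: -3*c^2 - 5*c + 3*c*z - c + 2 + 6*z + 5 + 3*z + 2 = -3*c^2 + c*(3*z - 6) + 9*z + 9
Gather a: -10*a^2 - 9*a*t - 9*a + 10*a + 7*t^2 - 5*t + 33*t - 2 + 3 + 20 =-10*a^2 + a*(1 - 9*t) + 7*t^2 + 28*t + 21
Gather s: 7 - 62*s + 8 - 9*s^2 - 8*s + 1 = -9*s^2 - 70*s + 16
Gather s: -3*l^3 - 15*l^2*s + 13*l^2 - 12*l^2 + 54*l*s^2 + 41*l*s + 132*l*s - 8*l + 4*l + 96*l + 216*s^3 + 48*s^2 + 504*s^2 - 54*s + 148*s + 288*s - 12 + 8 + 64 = -3*l^3 + l^2 + 92*l + 216*s^3 + s^2*(54*l + 552) + s*(-15*l^2 + 173*l + 382) + 60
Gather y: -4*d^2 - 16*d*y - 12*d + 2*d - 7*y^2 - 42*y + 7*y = -4*d^2 - 10*d - 7*y^2 + y*(-16*d - 35)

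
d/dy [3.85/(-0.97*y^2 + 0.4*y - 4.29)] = (7.469*y - 1.54)/(0.97*y^2 - 0.4*y + 4.29)^2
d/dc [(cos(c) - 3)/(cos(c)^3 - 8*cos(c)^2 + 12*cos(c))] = (99*cos(c) - 17*cos(2*c) + cos(3*c) - 89)*sin(c)/(2*(cos(c) - 6)^2*(cos(c) - 2)^2*cos(c)^2)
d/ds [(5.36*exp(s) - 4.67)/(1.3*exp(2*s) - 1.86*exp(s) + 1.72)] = (-6.968*exp(2*s) + 12.142*exp(s) + 0.533000000000001)*exp(s)/(1.69*exp(4*s) - 4.836*exp(3*s) + 7.9316*exp(2*s) - 6.3984*exp(s) + 2.9584)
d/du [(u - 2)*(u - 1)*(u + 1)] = 3*u^2 - 4*u - 1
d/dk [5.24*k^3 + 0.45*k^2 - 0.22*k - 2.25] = 15.72*k^2 + 0.9*k - 0.22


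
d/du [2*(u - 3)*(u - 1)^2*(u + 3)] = 8*u^3 - 12*u^2 - 32*u + 36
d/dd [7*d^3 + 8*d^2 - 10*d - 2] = 21*d^2 + 16*d - 10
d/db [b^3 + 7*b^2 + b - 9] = 3*b^2 + 14*b + 1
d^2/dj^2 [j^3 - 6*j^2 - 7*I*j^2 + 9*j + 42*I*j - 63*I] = 6*j - 12 - 14*I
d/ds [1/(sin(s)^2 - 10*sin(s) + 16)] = 2*(5 - sin(s))*cos(s)/(sin(s)^2 - 10*sin(s) + 16)^2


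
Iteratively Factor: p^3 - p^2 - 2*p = (p)*(p^2 - p - 2) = p*(p - 2)*(p + 1)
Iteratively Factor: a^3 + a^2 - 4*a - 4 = (a + 2)*(a^2 - a - 2) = (a + 1)*(a + 2)*(a - 2)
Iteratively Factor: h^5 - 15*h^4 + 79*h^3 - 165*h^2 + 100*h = (h - 5)*(h^4 - 10*h^3 + 29*h^2 - 20*h) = h*(h - 5)*(h^3 - 10*h^2 + 29*h - 20) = h*(h - 5)*(h - 4)*(h^2 - 6*h + 5) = h*(h - 5)^2*(h - 4)*(h - 1)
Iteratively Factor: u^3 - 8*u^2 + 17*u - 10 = (u - 1)*(u^2 - 7*u + 10) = (u - 2)*(u - 1)*(u - 5)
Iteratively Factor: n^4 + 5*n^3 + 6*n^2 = (n)*(n^3 + 5*n^2 + 6*n) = n*(n + 3)*(n^2 + 2*n) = n*(n + 2)*(n + 3)*(n)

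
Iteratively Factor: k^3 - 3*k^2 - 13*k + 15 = (k + 3)*(k^2 - 6*k + 5) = (k - 5)*(k + 3)*(k - 1)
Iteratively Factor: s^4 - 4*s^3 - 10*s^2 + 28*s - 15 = (s - 1)*(s^3 - 3*s^2 - 13*s + 15) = (s - 1)*(s + 3)*(s^2 - 6*s + 5) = (s - 1)^2*(s + 3)*(s - 5)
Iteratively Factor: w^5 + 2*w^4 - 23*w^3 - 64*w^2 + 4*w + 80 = (w + 2)*(w^4 - 23*w^2 - 18*w + 40) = (w + 2)*(w + 4)*(w^3 - 4*w^2 - 7*w + 10) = (w + 2)^2*(w + 4)*(w^2 - 6*w + 5) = (w - 5)*(w + 2)^2*(w + 4)*(w - 1)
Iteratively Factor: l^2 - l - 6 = (l - 3)*(l + 2)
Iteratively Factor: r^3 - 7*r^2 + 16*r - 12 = (r - 2)*(r^2 - 5*r + 6) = (r - 3)*(r - 2)*(r - 2)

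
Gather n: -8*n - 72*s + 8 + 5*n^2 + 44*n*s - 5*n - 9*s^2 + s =5*n^2 + n*(44*s - 13) - 9*s^2 - 71*s + 8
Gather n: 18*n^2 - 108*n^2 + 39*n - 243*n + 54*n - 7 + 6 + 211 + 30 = -90*n^2 - 150*n + 240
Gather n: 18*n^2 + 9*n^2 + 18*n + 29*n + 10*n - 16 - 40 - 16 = 27*n^2 + 57*n - 72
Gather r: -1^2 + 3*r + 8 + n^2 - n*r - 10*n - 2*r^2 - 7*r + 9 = n^2 - 10*n - 2*r^2 + r*(-n - 4) + 16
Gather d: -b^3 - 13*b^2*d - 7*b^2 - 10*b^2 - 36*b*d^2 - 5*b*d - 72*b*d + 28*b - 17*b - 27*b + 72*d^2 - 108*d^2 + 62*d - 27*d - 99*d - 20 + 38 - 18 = -b^3 - 17*b^2 - 16*b + d^2*(-36*b - 36) + d*(-13*b^2 - 77*b - 64)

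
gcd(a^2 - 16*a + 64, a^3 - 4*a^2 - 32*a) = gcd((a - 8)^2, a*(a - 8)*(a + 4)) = a - 8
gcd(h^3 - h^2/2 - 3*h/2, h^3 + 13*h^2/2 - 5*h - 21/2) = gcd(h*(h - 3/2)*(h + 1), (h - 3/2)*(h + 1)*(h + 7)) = h^2 - h/2 - 3/2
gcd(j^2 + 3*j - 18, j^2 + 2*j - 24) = j + 6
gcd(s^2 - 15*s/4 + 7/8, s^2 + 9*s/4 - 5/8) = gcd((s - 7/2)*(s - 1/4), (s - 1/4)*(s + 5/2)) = s - 1/4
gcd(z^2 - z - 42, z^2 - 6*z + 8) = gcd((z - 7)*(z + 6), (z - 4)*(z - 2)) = 1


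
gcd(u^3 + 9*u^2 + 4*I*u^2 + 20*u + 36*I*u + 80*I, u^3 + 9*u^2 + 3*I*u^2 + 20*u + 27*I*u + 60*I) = u^2 + 9*u + 20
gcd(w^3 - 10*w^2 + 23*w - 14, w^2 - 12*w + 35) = w - 7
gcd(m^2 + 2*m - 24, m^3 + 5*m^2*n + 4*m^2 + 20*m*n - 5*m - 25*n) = 1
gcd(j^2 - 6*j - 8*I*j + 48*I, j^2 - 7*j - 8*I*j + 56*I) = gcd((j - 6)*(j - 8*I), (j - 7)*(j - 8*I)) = j - 8*I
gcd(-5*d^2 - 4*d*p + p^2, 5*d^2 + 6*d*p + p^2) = d + p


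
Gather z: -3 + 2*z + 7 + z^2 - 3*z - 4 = z^2 - z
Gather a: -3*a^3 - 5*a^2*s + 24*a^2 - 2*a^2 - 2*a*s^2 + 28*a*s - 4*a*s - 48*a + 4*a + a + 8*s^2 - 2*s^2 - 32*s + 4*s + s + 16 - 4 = -3*a^3 + a^2*(22 - 5*s) + a*(-2*s^2 + 24*s - 43) + 6*s^2 - 27*s + 12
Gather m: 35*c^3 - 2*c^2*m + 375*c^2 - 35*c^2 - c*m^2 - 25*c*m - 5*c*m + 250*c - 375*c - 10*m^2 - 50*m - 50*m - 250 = 35*c^3 + 340*c^2 - 125*c + m^2*(-c - 10) + m*(-2*c^2 - 30*c - 100) - 250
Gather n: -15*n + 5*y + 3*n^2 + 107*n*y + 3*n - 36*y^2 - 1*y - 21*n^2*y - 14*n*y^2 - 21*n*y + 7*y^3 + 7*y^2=n^2*(3 - 21*y) + n*(-14*y^2 + 86*y - 12) + 7*y^3 - 29*y^2 + 4*y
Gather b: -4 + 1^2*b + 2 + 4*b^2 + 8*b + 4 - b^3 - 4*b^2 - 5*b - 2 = -b^3 + 4*b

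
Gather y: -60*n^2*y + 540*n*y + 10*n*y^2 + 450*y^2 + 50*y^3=50*y^3 + y^2*(10*n + 450) + y*(-60*n^2 + 540*n)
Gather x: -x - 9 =-x - 9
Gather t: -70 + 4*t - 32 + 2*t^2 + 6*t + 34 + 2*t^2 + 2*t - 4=4*t^2 + 12*t - 72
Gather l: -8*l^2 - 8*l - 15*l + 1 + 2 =-8*l^2 - 23*l + 3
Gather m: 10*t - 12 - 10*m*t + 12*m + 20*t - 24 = m*(12 - 10*t) + 30*t - 36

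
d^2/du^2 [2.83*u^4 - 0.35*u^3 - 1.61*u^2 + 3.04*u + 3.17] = 33.96*u^2 - 2.1*u - 3.22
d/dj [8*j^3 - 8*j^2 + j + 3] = 24*j^2 - 16*j + 1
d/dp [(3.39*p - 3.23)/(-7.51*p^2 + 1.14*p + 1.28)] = (25.4589*p^2 - 48.5146*p + 8.0214)/(56.4001*p^4 - 17.1228*p^3 - 17.926*p^2 + 2.9184*p + 1.6384)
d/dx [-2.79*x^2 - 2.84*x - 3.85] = -5.58*x - 2.84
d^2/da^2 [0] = 0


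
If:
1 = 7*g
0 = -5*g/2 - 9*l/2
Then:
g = 1/7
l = -5/63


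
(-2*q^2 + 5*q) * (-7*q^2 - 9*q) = 14*q^4 - 17*q^3 - 45*q^2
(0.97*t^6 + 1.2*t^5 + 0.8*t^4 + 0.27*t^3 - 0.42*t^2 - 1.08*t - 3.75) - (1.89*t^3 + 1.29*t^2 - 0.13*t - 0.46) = 0.97*t^6 + 1.2*t^5 + 0.8*t^4 - 1.62*t^3 - 1.71*t^2 - 0.95*t - 3.29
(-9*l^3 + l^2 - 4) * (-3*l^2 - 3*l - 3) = 27*l^5 + 24*l^4 + 24*l^3 + 9*l^2 + 12*l + 12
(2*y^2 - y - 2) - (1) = 2*y^2 - y - 3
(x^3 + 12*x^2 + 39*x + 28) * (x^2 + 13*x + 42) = x^5 + 25*x^4 + 237*x^3 + 1039*x^2 + 2002*x + 1176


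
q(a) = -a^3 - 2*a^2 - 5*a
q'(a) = -3*a^2 - 4*a - 5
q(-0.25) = 1.14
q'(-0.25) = -4.19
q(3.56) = -88.27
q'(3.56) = -57.26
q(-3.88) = 47.70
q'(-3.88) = -34.64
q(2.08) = -28.05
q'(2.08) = -26.30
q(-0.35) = 1.55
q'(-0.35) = -3.97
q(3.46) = -82.66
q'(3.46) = -54.75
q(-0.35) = 1.55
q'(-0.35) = -3.97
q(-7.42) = 335.51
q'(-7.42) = -140.49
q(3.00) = -60.00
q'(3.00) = -44.00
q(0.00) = 0.00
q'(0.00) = -5.00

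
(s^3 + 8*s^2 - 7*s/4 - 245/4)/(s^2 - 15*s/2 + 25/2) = (2*s^2 + 21*s + 49)/(2*(s - 5))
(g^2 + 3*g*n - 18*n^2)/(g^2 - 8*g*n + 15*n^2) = (g + 6*n)/(g - 5*n)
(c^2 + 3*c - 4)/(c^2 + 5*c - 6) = (c + 4)/(c + 6)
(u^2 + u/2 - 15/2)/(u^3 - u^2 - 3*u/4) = 2*(-2*u^2 - u + 15)/(u*(-4*u^2 + 4*u + 3))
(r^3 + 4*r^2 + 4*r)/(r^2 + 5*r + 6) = r*(r + 2)/(r + 3)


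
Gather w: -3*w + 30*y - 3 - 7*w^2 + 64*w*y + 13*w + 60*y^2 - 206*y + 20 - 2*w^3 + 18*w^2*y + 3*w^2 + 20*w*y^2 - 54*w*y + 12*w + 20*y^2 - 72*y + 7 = -2*w^3 + w^2*(18*y - 4) + w*(20*y^2 + 10*y + 22) + 80*y^2 - 248*y + 24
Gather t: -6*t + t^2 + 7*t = t^2 + t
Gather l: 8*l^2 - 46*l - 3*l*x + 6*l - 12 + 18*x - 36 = 8*l^2 + l*(-3*x - 40) + 18*x - 48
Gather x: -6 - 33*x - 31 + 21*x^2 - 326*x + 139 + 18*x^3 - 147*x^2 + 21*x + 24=18*x^3 - 126*x^2 - 338*x + 126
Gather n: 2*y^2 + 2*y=2*y^2 + 2*y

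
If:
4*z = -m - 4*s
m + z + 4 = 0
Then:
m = -z - 4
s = 1 - 3*z/4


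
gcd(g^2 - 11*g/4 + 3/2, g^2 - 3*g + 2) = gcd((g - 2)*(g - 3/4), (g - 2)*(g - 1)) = g - 2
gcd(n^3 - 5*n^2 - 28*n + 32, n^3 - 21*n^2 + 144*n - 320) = n - 8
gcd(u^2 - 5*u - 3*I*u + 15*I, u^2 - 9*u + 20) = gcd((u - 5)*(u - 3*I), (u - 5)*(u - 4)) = u - 5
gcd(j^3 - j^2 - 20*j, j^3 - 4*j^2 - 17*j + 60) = j^2 - j - 20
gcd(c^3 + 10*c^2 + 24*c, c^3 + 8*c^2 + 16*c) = c^2 + 4*c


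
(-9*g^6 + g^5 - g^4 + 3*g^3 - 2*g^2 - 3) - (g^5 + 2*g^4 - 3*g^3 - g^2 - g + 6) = -9*g^6 - 3*g^4 + 6*g^3 - g^2 + g - 9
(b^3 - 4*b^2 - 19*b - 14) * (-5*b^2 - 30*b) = -5*b^5 - 10*b^4 + 215*b^3 + 640*b^2 + 420*b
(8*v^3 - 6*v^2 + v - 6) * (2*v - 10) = 16*v^4 - 92*v^3 + 62*v^2 - 22*v + 60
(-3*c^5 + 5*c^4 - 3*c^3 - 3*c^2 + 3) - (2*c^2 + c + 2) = -3*c^5 + 5*c^4 - 3*c^3 - 5*c^2 - c + 1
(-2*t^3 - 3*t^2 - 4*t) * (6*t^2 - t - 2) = -12*t^5 - 16*t^4 - 17*t^3 + 10*t^2 + 8*t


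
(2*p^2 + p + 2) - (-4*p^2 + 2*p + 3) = 6*p^2 - p - 1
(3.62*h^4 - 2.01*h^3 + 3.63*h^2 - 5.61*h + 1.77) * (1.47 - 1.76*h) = -6.3712*h^5 + 8.859*h^4 - 9.3435*h^3 + 15.2097*h^2 - 11.3619*h + 2.6019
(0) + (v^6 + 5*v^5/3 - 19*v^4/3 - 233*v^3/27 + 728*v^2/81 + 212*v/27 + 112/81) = v^6 + 5*v^5/3 - 19*v^4/3 - 233*v^3/27 + 728*v^2/81 + 212*v/27 + 112/81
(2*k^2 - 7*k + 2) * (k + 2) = 2*k^3 - 3*k^2 - 12*k + 4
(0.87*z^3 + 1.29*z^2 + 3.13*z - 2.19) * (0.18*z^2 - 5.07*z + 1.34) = 0.1566*z^5 - 4.1787*z^4 - 4.8111*z^3 - 14.5347*z^2 + 15.2975*z - 2.9346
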